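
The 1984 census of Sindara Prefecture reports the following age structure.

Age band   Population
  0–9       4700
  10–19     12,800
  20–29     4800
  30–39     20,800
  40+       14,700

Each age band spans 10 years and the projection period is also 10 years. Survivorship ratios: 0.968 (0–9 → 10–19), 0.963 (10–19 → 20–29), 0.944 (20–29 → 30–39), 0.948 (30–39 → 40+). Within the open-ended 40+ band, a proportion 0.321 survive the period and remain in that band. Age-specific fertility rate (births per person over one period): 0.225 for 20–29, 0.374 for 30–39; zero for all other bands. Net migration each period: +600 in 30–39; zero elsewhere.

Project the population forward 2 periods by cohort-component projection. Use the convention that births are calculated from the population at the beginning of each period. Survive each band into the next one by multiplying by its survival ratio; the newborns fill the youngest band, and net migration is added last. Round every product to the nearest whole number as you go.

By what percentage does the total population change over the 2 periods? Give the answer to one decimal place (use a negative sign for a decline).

Period 1.
Births: 4800 * 0.225 = 1080, 20800 * 0.374 = 7779 → 8859
10–19: 4700 * 0.968 = 4550
20–29: 12800 * 0.963 = 12326
30–39: 4800 * 0.944 = 4531
40+: 20800 * 0.948 + 14700 * 0.321 = 19718 + 4719 = 24437
Net migration: 30–39 + 600 → 5131
Giving 8859 / 4550 / 12326 / 5131 / 24437.
Period 2.
Births: 12326 * 0.225 = 2773, 5131 * 0.374 = 1919 → 4692
10–19: 8859 * 0.968 = 8576
20–29: 4550 * 0.963 = 4382
30–39: 12326 * 0.944 = 11636
40+: 5131 * 0.948 + 24437 * 0.321 = 4864 + 7844 = 12708
Net migration: 30–39 + 600 → 12236
Giving 4692 / 8576 / 4382 / 12236 / 12708.
Total: 57800 → 42594; change = -15206; percentage change = -26.3%

-26.3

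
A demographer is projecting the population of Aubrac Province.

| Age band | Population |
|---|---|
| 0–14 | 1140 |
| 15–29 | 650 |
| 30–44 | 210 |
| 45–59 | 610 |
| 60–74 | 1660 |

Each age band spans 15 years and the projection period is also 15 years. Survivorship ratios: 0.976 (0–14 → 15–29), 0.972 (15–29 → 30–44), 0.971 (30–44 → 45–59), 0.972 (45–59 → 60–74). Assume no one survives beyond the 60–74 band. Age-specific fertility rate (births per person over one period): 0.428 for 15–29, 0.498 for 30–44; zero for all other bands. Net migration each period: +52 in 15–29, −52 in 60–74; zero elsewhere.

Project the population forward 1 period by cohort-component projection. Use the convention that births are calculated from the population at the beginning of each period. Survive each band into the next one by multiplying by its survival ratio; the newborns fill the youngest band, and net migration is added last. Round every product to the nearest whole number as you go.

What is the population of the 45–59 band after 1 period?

204

[period 1]
Births: 650 * 0.428 = 278, 210 * 0.498 = 105 — total 383
15–29: 1140 * 0.976 = 1113
30–44: 650 * 0.972 = 632
45–59: 210 * 0.971 = 204
60–74: 610 * 0.972 = 593
Net migration: 15–29 + 52 → 1165; 60–74 − 52 → 541
Population now: 0–14=383, 15–29=1165, 30–44=632, 45–59=204, 60–74=541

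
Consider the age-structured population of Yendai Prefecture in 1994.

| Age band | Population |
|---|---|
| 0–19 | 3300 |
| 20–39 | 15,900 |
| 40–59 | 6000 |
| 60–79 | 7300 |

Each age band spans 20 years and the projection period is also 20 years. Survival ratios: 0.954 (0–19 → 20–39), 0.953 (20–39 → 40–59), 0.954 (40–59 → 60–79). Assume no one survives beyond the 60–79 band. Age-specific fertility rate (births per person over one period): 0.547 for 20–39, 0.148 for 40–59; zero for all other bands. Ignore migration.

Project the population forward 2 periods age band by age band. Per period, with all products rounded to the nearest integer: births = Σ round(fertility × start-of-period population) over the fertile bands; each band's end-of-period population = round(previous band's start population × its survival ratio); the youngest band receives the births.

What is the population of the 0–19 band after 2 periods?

3965

— Period 1 —
Births: 15900 * 0.547 = 8697 ; 6000 * 0.148 = 888 — total 9585
20–39: 3300 * 0.954 = 3148
40–59: 15900 * 0.953 = 15153
60–79: 6000 * 0.954 = 5724
→ [9585, 3148, 15153, 5724]
— Period 2 —
Births: 3148 * 0.547 = 1722 ; 15153 * 0.148 = 2243 — total 3965
20–39: 9585 * 0.954 = 9144
40–59: 3148 * 0.953 = 3000
60–79: 15153 * 0.954 = 14456
→ [3965, 9144, 3000, 14456]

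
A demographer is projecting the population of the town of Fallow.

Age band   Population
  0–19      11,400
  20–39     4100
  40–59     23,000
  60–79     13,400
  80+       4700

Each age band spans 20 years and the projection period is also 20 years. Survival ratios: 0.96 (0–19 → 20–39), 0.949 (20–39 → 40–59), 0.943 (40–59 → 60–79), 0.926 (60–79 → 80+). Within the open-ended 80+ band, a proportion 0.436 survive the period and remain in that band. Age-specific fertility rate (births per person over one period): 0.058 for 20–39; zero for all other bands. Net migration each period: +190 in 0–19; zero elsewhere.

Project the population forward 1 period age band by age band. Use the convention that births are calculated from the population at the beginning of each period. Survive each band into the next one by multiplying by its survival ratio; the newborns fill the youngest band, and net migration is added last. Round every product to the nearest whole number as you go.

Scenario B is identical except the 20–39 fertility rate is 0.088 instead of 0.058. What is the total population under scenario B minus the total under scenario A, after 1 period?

Period 1.
Births: 4100 * 0.058 = 238
20–39: 11400 * 0.96 = 10944
40–59: 4100 * 0.949 = 3891
60–79: 23000 * 0.943 = 21689
80+: 13400 * 0.926 + 4700 * 0.436 = 12408 + 2049 = 14457
Net migration: 0–19 + 190 → 428
End of period: [428, 10944, 3891, 21689, 14457]
Scenario A total after 1 period: 51409
Scenario B projection —
Period 1.
Births: 4100 * 0.088 = 361
20–39: 11400 * 0.96 = 10944
40–59: 4100 * 0.949 = 3891
60–79: 23000 * 0.943 = 21689
80+: 13400 * 0.926 + 4700 * 0.436 = 12408 + 2049 = 14457
Net migration: 0–19 + 190 → 551
End of period: [551, 10944, 3891, 21689, 14457]
Scenario B total after 1 period: 51532
Difference B − A = 51532 − 51409 = 123

123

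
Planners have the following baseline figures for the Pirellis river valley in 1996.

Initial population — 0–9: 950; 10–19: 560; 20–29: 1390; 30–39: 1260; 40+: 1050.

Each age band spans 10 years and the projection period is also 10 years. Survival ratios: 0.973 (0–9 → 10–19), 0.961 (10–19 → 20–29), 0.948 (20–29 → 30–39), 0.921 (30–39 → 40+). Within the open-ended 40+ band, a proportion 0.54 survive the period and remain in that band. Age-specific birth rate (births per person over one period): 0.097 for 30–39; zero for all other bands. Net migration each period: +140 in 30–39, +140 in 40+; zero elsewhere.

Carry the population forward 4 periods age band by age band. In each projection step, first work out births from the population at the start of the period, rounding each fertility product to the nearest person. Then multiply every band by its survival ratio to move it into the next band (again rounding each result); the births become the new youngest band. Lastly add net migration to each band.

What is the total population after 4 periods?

Period 1:
Births: 1260 × 0.097 = 122
10–19: 950 × 0.973 = 924
20–29: 560 × 0.961 = 538
30–39: 1390 × 0.948 = 1318
40+: 1260 × 0.921 + 1050 × 0.54 = 1160 + 567 = 1727
Net migration: 30–39 + 140 → 1458; 40+ + 140 → 1867
→ [122, 924, 538, 1458, 1867]
Period 2:
Births: 1458 × 0.097 = 141
10–19: 122 × 0.973 = 119
20–29: 924 × 0.961 = 888
30–39: 538 × 0.948 = 510
40+: 1458 × 0.921 + 1867 × 0.54 = 1343 + 1008 = 2351
Net migration: 30–39 + 140 → 650; 40+ + 140 → 2491
→ [141, 119, 888, 650, 2491]
Period 3:
Births: 650 × 0.097 = 63
10–19: 141 × 0.973 = 137
20–29: 119 × 0.961 = 114
30–39: 888 × 0.948 = 842
40+: 650 × 0.921 + 2491 × 0.54 = 599 + 1345 = 1944
Net migration: 30–39 + 140 → 982; 40+ + 140 → 2084
→ [63, 137, 114, 982, 2084]
Period 4:
Births: 982 × 0.097 = 95
10–19: 63 × 0.973 = 61
20–29: 137 × 0.961 = 132
30–39: 114 × 0.948 = 108
40+: 982 × 0.921 + 2084 × 0.54 = 904 + 1125 = 2029
Net migration: 30–39 + 140 → 248; 40+ + 140 → 2169
→ [95, 61, 132, 248, 2169]
Total after period 4: 95 + 61 + 132 + 248 + 2169 = 2705

2705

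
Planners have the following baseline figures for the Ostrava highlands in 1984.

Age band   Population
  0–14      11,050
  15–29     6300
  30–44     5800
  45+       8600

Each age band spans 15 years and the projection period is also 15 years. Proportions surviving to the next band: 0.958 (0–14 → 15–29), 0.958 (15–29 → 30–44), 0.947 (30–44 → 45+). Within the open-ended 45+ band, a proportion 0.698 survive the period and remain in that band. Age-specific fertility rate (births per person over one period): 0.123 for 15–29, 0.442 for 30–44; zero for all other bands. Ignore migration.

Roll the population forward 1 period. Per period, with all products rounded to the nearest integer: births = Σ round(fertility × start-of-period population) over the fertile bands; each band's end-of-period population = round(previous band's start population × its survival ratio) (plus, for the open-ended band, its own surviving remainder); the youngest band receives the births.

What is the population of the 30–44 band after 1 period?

Period 1.
Births: 6300 × 0.123 = 775  |  5800 × 0.442 = 2564 → total 3339
15–29: 11050 × 0.958 = 10586
30–44: 6300 × 0.958 = 6035
45+: 5800 × 0.947 + 8600 × 0.698 = 5493 + 6003 = 11496
End of period: [3339, 10586, 6035, 11496]

6035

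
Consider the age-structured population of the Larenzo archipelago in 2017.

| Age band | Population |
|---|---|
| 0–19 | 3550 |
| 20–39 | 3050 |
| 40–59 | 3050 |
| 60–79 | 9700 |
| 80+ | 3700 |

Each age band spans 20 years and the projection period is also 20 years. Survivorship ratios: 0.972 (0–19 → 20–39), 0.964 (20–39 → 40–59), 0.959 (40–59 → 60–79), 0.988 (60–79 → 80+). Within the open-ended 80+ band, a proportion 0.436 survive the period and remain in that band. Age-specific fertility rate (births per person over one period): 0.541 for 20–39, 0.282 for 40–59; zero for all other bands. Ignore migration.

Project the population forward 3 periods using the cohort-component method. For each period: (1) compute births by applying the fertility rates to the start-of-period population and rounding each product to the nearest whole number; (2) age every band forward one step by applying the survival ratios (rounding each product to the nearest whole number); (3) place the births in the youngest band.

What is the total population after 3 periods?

Numbering the groups 1..5 from youngest to oldest:
Period 1:
Births: 3050 × 0.541 = 1650 ; 3050 × 0.282 = 860 — total 2510
Group 2: 3550 × 0.972 = 3451
Group 3: 3050 × 0.964 = 2940
Group 4: 3050 × 0.959 = 2925
Group 5: 9700 × 0.988 + 3700 × 0.436 = 9584 + 1613 = 11197
Giving 2510 / 3451 / 2940 / 2925 / 11197.
Period 2:
Births: 3451 × 0.541 = 1867 ; 2940 × 0.282 = 829 — total 2696
Group 2: 2510 × 0.972 = 2440
Group 3: 3451 × 0.964 = 3327
Group 4: 2940 × 0.959 = 2819
Group 5: 2925 × 0.988 + 11197 × 0.436 = 2890 + 4882 = 7772
Giving 2696 / 2440 / 3327 / 2819 / 7772.
Period 3:
Births: 2440 × 0.541 = 1320 ; 3327 × 0.282 = 938 — total 2258
Group 2: 2696 × 0.972 = 2621
Group 3: 2440 × 0.964 = 2352
Group 4: 3327 × 0.959 = 3191
Group 5: 2819 × 0.988 + 7772 × 0.436 = 2785 + 3389 = 6174
Giving 2258 / 2621 / 2352 / 3191 / 6174.
Total after period 3: 2258 + 2621 + 2352 + 3191 + 6174 = 16596

16596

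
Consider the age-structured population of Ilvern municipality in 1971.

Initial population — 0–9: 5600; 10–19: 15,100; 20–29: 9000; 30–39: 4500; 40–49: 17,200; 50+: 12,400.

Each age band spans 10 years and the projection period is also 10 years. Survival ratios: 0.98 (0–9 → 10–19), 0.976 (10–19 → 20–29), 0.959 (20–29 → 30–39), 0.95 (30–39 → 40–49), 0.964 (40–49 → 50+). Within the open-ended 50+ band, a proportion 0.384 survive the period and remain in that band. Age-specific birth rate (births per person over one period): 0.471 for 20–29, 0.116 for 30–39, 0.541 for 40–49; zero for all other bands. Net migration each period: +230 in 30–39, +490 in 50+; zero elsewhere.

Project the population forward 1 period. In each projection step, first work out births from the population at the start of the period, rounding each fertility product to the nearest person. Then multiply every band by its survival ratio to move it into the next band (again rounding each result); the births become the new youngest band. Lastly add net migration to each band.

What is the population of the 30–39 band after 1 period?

— Period 1 —
Births: 9000 * 0.471 = 4239  |  4500 * 0.116 = 522  |  17200 * 0.541 = 9305 ⇒ total 14066
10–19: 5600 * 0.98 = 5488
20–29: 15100 * 0.976 = 14738
30–39: 9000 * 0.959 = 8631
40–49: 4500 * 0.95 = 4275
50+: 17200 * 0.964 + 12400 * 0.384 = 16581 + 4762 = 21343
Net migration: 30–39 + 230 → 8861; 50+ + 490 → 21833
End of period: [14066, 5488, 14738, 8861, 4275, 21833]

8861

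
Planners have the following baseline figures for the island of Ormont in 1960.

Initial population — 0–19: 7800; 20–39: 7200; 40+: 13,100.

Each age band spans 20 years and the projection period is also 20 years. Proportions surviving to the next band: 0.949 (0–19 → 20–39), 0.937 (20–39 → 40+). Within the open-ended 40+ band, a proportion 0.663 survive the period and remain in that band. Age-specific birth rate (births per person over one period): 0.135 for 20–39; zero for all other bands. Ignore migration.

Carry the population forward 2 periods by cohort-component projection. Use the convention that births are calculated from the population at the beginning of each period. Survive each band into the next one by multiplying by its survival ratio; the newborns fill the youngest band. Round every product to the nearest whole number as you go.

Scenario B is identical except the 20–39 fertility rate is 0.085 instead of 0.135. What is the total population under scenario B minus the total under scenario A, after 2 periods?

Period 1.
Births: 7200 * 0.135 = 972
20–39: 7800 * 0.949 = 7402
40+: 7200 * 0.937 + 13100 * 0.663 = 6746 + 8685 = 15431
Giving 972 / 7402 / 15431.
Period 2.
Births: 7402 * 0.135 = 999
20–39: 972 * 0.949 = 922
40+: 7402 * 0.937 + 15431 * 0.663 = 6936 + 10231 = 17167
Giving 999 / 922 / 17167.
Scenario A total after 2 periods: 19088
Scenario B projection —
Period 1.
Births: 7200 * 0.085 = 612
20–39: 7800 * 0.949 = 7402
40+: 7200 * 0.937 + 13100 * 0.663 = 6746 + 8685 = 15431
Giving 612 / 7402 / 15431.
Period 2.
Births: 7402 * 0.085 = 629
20–39: 612 * 0.949 = 581
40+: 7402 * 0.937 + 15431 * 0.663 = 6936 + 10231 = 17167
Giving 629 / 581 / 17167.
Scenario B total after 2 periods: 18377
Difference B − A = 18377 − 19088 = -711

-711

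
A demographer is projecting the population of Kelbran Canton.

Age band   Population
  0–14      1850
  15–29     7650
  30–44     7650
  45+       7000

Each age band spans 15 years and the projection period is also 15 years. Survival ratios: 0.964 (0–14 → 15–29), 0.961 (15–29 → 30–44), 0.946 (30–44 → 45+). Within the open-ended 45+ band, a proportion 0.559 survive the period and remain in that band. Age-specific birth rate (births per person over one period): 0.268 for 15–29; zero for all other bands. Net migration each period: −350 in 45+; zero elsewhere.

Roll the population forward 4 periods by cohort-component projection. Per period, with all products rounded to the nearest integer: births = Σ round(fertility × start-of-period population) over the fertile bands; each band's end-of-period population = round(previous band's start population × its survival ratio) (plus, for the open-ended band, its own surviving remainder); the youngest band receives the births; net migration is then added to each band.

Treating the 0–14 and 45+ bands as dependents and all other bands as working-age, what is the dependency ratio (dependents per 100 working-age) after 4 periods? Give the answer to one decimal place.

653.0

[period 1]
Births: 7650 × 0.268 = 2050
15–29: 1850 × 0.964 = 1783
30–44: 7650 × 0.961 = 7352
45+: 7650 × 0.946 + 7000 × 0.559 = 7237 + 3913 = 11150
Net migration: 45+ − 350 → 10800
Population now: 0–14=2050, 15–29=1783, 30–44=7352, 45+=10800
[period 2]
Births: 1783 × 0.268 = 478
15–29: 2050 × 0.964 = 1976
30–44: 1783 × 0.961 = 1713
45+: 7352 × 0.946 + 10800 × 0.559 = 6955 + 6037 = 12992
Net migration: 45+ − 350 → 12642
Population now: 0–14=478, 15–29=1976, 30–44=1713, 45+=12642
[period 3]
Births: 1976 × 0.268 = 530
15–29: 478 × 0.964 = 461
30–44: 1976 × 0.961 = 1899
45+: 1713 × 0.946 + 12642 × 0.559 = 1620 + 7067 = 8687
Net migration: 45+ − 350 → 8337
Population now: 0–14=530, 15–29=461, 30–44=1899, 45+=8337
[period 4]
Births: 461 × 0.268 = 124
15–29: 530 × 0.964 = 511
30–44: 461 × 0.961 = 443
45+: 1899 × 0.946 + 8337 × 0.559 = 1796 + 4660 = 6456
Net migration: 45+ − 350 → 6106
Population now: 0–14=124, 15–29=511, 30–44=443, 45+=6106
Dependents (band 0–14 + band 45+) = 124 + 6106 = 6230; working-age = 954; ratio = 6230/954 × 100 = 653.0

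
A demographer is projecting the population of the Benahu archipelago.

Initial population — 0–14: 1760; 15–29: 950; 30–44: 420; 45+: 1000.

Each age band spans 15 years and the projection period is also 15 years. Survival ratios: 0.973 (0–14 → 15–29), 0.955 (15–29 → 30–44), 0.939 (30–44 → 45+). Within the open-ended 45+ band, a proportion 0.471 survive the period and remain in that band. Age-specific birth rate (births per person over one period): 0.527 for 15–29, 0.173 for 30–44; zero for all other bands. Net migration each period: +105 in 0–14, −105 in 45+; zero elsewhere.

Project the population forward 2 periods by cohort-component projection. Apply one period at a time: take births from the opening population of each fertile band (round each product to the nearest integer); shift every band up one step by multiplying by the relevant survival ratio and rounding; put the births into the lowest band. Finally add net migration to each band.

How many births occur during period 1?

Let group 1 be 0–14 through group 4 = 45+.
Period 1:
Births: 950 * 0.527 = 501, 420 * 0.173 = 73 → 574
Group 2: 1760 * 0.973 = 1712
Group 3: 950 * 0.955 = 907
Group 4: 420 * 0.939 + 1000 * 0.471 = 394 + 471 = 865
Net migration: Group 1 + 105 → 679; Group 4 − 105 → 760
Population now: 0–14=679, 15–29=1712, 30–44=907, 45+=760

574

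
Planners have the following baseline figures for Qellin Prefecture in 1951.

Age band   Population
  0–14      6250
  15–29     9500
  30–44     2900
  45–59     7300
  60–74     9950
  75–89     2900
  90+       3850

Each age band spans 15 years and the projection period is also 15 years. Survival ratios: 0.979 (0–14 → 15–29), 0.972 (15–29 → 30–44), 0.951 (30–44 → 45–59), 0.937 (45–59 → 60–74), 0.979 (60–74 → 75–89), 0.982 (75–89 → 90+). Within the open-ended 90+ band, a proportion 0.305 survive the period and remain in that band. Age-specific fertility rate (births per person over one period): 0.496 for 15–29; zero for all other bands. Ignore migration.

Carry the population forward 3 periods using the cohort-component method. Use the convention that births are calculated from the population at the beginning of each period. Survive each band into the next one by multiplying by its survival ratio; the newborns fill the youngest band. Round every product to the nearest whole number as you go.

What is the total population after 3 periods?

36026

Let group 1 be 0–14 through group 7 = 90+.
Period 1.
Births: 9500 × 0.496 = 4712
Group 2: 6250 × 0.979 = 6119
Group 3: 9500 × 0.972 = 9234
Group 4: 2900 × 0.951 = 2758
Group 5: 7300 × 0.937 = 6840
Group 6: 9950 × 0.979 = 9741
Group 7: 2900 × 0.982 + 3850 × 0.305 = 2848 + 1174 = 4022
Giving 4712 / 6119 / 9234 / 2758 / 6840 / 9741 / 4022.
Period 2.
Births: 6119 × 0.496 = 3035
Group 2: 4712 × 0.979 = 4613
Group 3: 6119 × 0.972 = 5948
Group 4: 9234 × 0.951 = 8782
Group 5: 2758 × 0.937 = 2584
Group 6: 6840 × 0.979 = 6696
Group 7: 9741 × 0.982 + 4022 × 0.305 = 9566 + 1227 = 10793
Giving 3035 / 4613 / 5948 / 8782 / 2584 / 6696 / 10793.
Period 3.
Births: 4613 × 0.496 = 2288
Group 2: 3035 × 0.979 = 2971
Group 3: 4613 × 0.972 = 4484
Group 4: 5948 × 0.951 = 5657
Group 5: 8782 × 0.937 = 8229
Group 6: 2584 × 0.979 = 2530
Group 7: 6696 × 0.982 + 10793 × 0.305 = 6575 + 3292 = 9867
Giving 2288 / 2971 / 4484 / 5657 / 8229 / 2530 / 9867.
Total after period 3: 2288 + 2971 + 4484 + 5657 + 8229 + 2530 + 9867 = 36026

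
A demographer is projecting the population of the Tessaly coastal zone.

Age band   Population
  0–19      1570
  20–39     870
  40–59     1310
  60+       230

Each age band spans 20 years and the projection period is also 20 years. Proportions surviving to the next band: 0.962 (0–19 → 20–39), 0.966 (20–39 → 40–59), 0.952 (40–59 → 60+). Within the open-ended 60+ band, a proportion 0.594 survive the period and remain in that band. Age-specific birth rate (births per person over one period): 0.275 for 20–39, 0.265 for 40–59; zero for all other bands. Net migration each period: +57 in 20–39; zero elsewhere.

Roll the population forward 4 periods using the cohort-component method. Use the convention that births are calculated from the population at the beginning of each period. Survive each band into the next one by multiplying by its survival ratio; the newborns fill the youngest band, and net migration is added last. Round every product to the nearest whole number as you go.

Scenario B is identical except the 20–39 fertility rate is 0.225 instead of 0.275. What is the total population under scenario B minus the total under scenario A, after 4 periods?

(Bands numbered youngest = 1 to oldest = 4.)
Period 1.
Births: 870 * 0.275 = 239  |  1310 * 0.265 = 347 → total 586
Band 2: 1570 * 0.962 = 1510
Band 3: 870 * 0.966 = 840
Band 4: 1310 * 0.952 + 230 * 0.594 = 1247 + 137 = 1384
Net migration: Band 2 + 57 → 1567
→ [586, 1567, 840, 1384]
Period 2.
Births: 1567 * 0.275 = 431  |  840 * 0.265 = 223 → total 654
Band 2: 586 * 0.962 = 564
Band 3: 1567 * 0.966 = 1514
Band 4: 840 * 0.952 + 1384 * 0.594 = 800 + 822 = 1622
Net migration: Band 2 + 57 → 621
→ [654, 621, 1514, 1622]
Period 3.
Births: 621 * 0.275 = 171  |  1514 * 0.265 = 401 → total 572
Band 2: 654 * 0.962 = 629
Band 3: 621 * 0.966 = 600
Band 4: 1514 * 0.952 + 1622 * 0.594 = 1441 + 963 = 2404
Net migration: Band 2 + 57 → 686
→ [572, 686, 600, 2404]
Period 4.
Births: 686 * 0.275 = 189  |  600 * 0.265 = 159 → total 348
Band 2: 572 * 0.962 = 550
Band 3: 686 * 0.966 = 663
Band 4: 600 * 0.952 + 2404 * 0.594 = 571 + 1428 = 1999
Net migration: Band 2 + 57 → 607
→ [348, 607, 663, 1999]
Scenario A total after 4 periods: 3617
Scenario B projection —
Period 1.
Births: 870 * 0.225 = 196  |  1310 * 0.265 = 347 → total 543
Band 2: 1570 * 0.962 = 1510
Band 3: 870 * 0.966 = 840
Band 4: 1310 * 0.952 + 230 * 0.594 = 1247 + 137 = 1384
Net migration: Band 2 + 57 → 1567
→ [543, 1567, 840, 1384]
Period 2.
Births: 1567 * 0.225 = 353  |  840 * 0.265 = 223 → total 576
Band 2: 543 * 0.962 = 522
Band 3: 1567 * 0.966 = 1514
Band 4: 840 * 0.952 + 1384 * 0.594 = 800 + 822 = 1622
Net migration: Band 2 + 57 → 579
→ [576, 579, 1514, 1622]
Period 3.
Births: 579 * 0.225 = 130  |  1514 * 0.265 = 401 → total 531
Band 2: 576 * 0.962 = 554
Band 3: 579 * 0.966 = 559
Band 4: 1514 * 0.952 + 1622 * 0.594 = 1441 + 963 = 2404
Net migration: Band 2 + 57 → 611
→ [531, 611, 559, 2404]
Period 4.
Births: 611 * 0.225 = 137  |  559 * 0.265 = 148 → total 285
Band 2: 531 * 0.962 = 511
Band 3: 611 * 0.966 = 590
Band 4: 559 * 0.952 + 2404 * 0.594 = 532 + 1428 = 1960
Net migration: Band 2 + 57 → 568
→ [285, 568, 590, 1960]
Scenario B total after 4 periods: 3403
Difference B − A = 3403 − 3617 = -214

-214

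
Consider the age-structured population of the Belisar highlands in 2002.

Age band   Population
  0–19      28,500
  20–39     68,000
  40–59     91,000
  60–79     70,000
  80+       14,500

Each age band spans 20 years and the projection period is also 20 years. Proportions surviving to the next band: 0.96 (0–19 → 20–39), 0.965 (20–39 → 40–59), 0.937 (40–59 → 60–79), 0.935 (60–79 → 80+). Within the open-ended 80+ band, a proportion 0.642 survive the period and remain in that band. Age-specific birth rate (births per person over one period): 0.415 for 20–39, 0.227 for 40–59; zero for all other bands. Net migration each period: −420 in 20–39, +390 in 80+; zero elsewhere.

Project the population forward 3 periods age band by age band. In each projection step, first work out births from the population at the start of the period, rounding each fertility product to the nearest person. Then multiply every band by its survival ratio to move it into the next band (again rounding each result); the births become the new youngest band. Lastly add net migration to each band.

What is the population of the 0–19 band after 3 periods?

25199

— Period 1 —
Births: 68000 × 0.415 = 28220  |  91000 × 0.227 = 20657 ⇒ total 48877
20–39: 28500 × 0.96 = 27360
40–59: 68000 × 0.965 = 65620
60–79: 91000 × 0.937 = 85267
80+: 70000 × 0.935 + 14500 × 0.642 = 65450 + 9309 = 74759
Net migration: 20–39 − 420 → 26940; 80+ + 390 → 75149
→ [48877, 26940, 65620, 85267, 75149]
— Period 2 —
Births: 26940 × 0.415 = 11180  |  65620 × 0.227 = 14896 ⇒ total 26076
20–39: 48877 × 0.96 = 46922
40–59: 26940 × 0.965 = 25997
60–79: 65620 × 0.937 = 61486
80+: 85267 × 0.935 + 75149 × 0.642 = 79725 + 48246 = 127971
Net migration: 20–39 − 420 → 46502; 80+ + 390 → 128361
→ [26076, 46502, 25997, 61486, 128361]
— Period 3 —
Births: 46502 × 0.415 = 19298  |  25997 × 0.227 = 5901 ⇒ total 25199
20–39: 26076 × 0.96 = 25033
40–59: 46502 × 0.965 = 44874
60–79: 25997 × 0.937 = 24359
80+: 61486 × 0.935 + 128361 × 0.642 = 57489 + 82408 = 139897
Net migration: 20–39 − 420 → 24613; 80+ + 390 → 140287
→ [25199, 24613, 44874, 24359, 140287]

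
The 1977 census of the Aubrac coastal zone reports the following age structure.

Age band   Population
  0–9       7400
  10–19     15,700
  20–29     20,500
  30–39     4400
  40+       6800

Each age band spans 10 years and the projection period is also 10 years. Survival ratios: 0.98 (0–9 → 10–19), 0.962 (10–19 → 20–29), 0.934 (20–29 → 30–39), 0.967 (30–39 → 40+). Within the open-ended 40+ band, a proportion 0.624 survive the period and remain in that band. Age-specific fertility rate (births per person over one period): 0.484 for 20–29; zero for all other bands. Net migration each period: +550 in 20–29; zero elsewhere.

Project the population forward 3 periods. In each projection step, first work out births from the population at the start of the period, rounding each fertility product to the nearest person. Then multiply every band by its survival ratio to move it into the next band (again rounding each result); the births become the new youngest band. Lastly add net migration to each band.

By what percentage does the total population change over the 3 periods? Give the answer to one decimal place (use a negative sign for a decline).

4.0

Let group 1 be 0–9 through group 5 = 40+.
Period 1:
Births: 20500 × 0.484 = 9922
Group 2: 7400 × 0.98 = 7252
Group 3: 15700 × 0.962 = 15103
Group 4: 20500 × 0.934 = 19147
Group 5: 4400 × 0.967 + 6800 × 0.624 = 4255 + 4243 = 8498
Net migration: Group 3 + 550 → 15653
Population now: 0–9=9922, 10–19=7252, 20–29=15653, 30–39=19147, 40+=8498
Period 2:
Births: 15653 × 0.484 = 7576
Group 2: 9922 × 0.98 = 9724
Group 3: 7252 × 0.962 = 6976
Group 4: 15653 × 0.934 = 14620
Group 5: 19147 × 0.967 + 8498 × 0.624 = 18515 + 5303 = 23818
Net migration: Group 3 + 550 → 7526
Population now: 0–9=7576, 10–19=9724, 20–29=7526, 30–39=14620, 40+=23818
Period 3:
Births: 7526 × 0.484 = 3643
Group 2: 7576 × 0.98 = 7424
Group 3: 9724 × 0.962 = 9354
Group 4: 7526 × 0.934 = 7029
Group 5: 14620 × 0.967 + 23818 × 0.624 = 14138 + 14862 = 29000
Net migration: Group 3 + 550 → 9904
Population now: 0–9=3643, 10–19=7424, 20–29=9904, 30–39=7029, 40+=29000
Total: 54800 → 57000; change = 2200; percentage change = 4.0%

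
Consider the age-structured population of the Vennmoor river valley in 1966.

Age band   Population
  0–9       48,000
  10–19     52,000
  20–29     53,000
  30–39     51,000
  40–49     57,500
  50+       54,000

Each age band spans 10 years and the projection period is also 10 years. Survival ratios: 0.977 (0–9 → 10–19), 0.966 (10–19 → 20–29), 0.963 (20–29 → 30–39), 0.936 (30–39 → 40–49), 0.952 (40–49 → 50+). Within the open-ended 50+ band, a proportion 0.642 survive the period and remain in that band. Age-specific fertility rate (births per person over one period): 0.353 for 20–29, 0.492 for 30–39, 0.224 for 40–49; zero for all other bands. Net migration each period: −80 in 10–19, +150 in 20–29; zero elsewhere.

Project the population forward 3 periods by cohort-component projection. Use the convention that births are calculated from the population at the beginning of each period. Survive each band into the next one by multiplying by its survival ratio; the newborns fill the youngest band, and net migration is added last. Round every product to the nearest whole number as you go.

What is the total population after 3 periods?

(Groups numbered youngest = 1 to oldest = 6.)
Period 1.
Births: 53000 * 0.353 = 18709  |  51000 * 0.492 = 25092  |  57500 * 0.224 = 12880 ⇒ total 56681
Group 2: 48000 * 0.977 = 46896
Group 3: 52000 * 0.966 = 50232
Group 4: 53000 * 0.963 = 51039
Group 5: 51000 * 0.936 = 47736
Group 6: 57500 * 0.952 + 54000 * 0.642 = 54740 + 34668 = 89408
Net migration: Group 2 − 80 → 46816; Group 3 + 150 → 50382
Giving 56681 / 46816 / 50382 / 51039 / 47736 / 89408.
Period 2.
Births: 50382 * 0.353 = 17785  |  51039 * 0.492 = 25111  |  47736 * 0.224 = 10693 ⇒ total 53589
Group 2: 56681 * 0.977 = 55377
Group 3: 46816 * 0.966 = 45224
Group 4: 50382 * 0.963 = 48518
Group 5: 51039 * 0.936 = 47773
Group 6: 47736 * 0.952 + 89408 * 0.642 = 45445 + 57400 = 102845
Net migration: Group 2 − 80 → 55297; Group 3 + 150 → 45374
Giving 53589 / 55297 / 45374 / 48518 / 47773 / 102845.
Period 3.
Births: 45374 * 0.353 = 16017  |  48518 * 0.492 = 23871  |  47773 * 0.224 = 10701 ⇒ total 50589
Group 2: 53589 * 0.977 = 52356
Group 3: 55297 * 0.966 = 53417
Group 4: 45374 * 0.963 = 43695
Group 5: 48518 * 0.936 = 45413
Group 6: 47773 * 0.952 + 102845 * 0.642 = 45480 + 66026 = 111506
Net migration: Group 2 − 80 → 52276; Group 3 + 150 → 53567
Giving 50589 / 52276 / 53567 / 43695 / 45413 / 111506.
Total after period 3: 50589 + 52276 + 53567 + 43695 + 45413 + 111506 = 357046

357046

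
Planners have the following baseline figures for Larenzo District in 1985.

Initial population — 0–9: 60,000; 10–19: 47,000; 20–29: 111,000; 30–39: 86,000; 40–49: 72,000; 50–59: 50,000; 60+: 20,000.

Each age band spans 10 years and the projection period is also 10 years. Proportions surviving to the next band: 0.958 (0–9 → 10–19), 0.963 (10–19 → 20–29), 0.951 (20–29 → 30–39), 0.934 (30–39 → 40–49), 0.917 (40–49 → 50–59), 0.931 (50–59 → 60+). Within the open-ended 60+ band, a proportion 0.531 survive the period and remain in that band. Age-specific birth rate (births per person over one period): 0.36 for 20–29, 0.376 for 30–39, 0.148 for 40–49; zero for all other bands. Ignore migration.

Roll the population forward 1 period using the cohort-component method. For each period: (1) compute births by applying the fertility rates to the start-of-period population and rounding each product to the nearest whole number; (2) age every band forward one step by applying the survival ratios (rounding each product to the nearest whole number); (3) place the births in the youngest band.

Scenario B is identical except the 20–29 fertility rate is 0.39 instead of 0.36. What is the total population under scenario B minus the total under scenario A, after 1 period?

3330

— Period 1 —
Births: 111000 × 0.36 = 39960  |  86000 × 0.376 = 32336  |  72000 × 0.148 = 10656 ⇒ total 82952
10–19: 60000 × 0.958 = 57480
20–29: 47000 × 0.963 = 45261
30–39: 111000 × 0.951 = 105561
40–49: 86000 × 0.934 = 80324
50–59: 72000 × 0.917 = 66024
60+: 50000 × 0.931 + 20000 × 0.531 = 46550 + 10620 = 57170
→ [82952, 57480, 45261, 105561, 80324, 66024, 57170]
Scenario A total after 1 period: 494772
Scenario B projection —
— Period 1 —
Births: 111000 × 0.39 = 43290  |  86000 × 0.376 = 32336  |  72000 × 0.148 = 10656 ⇒ total 86282
10–19: 60000 × 0.958 = 57480
20–29: 47000 × 0.963 = 45261
30–39: 111000 × 0.951 = 105561
40–49: 86000 × 0.934 = 80324
50–59: 72000 × 0.917 = 66024
60+: 50000 × 0.931 + 20000 × 0.531 = 46550 + 10620 = 57170
→ [86282, 57480, 45261, 105561, 80324, 66024, 57170]
Scenario B total after 1 period: 498102
Difference B − A = 498102 − 494772 = 3330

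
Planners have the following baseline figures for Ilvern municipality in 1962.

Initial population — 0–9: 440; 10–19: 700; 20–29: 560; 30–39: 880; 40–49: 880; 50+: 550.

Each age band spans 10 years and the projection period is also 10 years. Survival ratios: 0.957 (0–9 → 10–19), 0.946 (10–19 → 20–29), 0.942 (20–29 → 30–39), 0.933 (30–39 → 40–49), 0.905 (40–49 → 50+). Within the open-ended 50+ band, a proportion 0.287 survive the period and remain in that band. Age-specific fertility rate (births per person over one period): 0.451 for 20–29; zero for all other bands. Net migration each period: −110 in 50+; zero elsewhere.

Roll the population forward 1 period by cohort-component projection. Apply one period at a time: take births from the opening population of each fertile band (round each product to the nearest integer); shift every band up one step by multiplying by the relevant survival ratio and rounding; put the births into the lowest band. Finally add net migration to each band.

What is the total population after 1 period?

(Bands numbered youngest = 1 to oldest = 6.)
Period 1:
Births: 560 * 0.451 = 253
Band 2: 440 * 0.957 = 421
Band 3: 700 * 0.946 = 662
Band 4: 560 * 0.942 = 528
Band 5: 880 * 0.933 = 821
Band 6: 880 * 0.905 + 550 * 0.287 = 796 + 158 = 954
Net migration: Band 6 − 110 → 844
End of period: [253, 421, 662, 528, 821, 844]
Total after period 1: 253 + 421 + 662 + 528 + 821 + 844 = 3529

3529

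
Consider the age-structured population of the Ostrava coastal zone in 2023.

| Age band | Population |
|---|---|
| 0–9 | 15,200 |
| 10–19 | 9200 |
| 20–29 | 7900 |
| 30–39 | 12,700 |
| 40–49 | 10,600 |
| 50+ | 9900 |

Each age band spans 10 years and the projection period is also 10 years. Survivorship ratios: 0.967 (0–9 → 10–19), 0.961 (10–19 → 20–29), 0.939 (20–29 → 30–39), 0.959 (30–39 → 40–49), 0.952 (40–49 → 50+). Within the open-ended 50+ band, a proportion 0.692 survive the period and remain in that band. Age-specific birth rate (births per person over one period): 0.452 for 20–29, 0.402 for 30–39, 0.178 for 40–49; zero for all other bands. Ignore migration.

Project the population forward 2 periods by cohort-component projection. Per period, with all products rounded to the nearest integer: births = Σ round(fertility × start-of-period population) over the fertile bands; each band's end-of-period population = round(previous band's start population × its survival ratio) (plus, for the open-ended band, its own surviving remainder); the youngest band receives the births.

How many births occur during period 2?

9146

Numbering the groups 1..6 from youngest to oldest:
After projecting period 1:
Births: 7900 × 0.452 = 3571  |  12700 × 0.402 = 5105  |  10600 × 0.178 = 1887 — total 10563
Group 2: 15200 × 0.967 = 14698
Group 3: 9200 × 0.961 = 8841
Group 4: 7900 × 0.939 = 7418
Group 5: 12700 × 0.959 = 12179
Group 6: 10600 × 0.952 + 9900 × 0.692 = 10091 + 6851 = 16942
Population now: 0–9=10563, 10–19=14698, 20–29=8841, 30–39=7418, 40–49=12179, 50+=16942
After projecting period 2:
Births: 8841 × 0.452 = 3996  |  7418 × 0.402 = 2982  |  12179 × 0.178 = 2168 — total 9146
Group 2: 10563 × 0.967 = 10214
Group 3: 14698 × 0.961 = 14125
Group 4: 8841 × 0.939 = 8302
Group 5: 7418 × 0.959 = 7114
Group 6: 12179 × 0.952 + 16942 × 0.692 = 11594 + 11724 = 23318
Population now: 0–9=9146, 10–19=10214, 20–29=14125, 30–39=8302, 40–49=7114, 50+=23318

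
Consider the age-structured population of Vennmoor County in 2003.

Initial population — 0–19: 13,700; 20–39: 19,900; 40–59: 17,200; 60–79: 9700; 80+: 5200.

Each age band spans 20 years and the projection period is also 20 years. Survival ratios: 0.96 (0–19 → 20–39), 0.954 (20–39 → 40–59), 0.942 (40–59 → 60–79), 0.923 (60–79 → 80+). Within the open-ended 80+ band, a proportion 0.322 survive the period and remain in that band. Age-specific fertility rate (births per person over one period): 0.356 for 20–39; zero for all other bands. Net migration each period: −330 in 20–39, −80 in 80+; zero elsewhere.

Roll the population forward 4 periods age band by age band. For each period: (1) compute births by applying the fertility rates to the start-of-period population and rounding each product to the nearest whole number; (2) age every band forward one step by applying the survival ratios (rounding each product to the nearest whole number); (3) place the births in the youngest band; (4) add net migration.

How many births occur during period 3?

2304

[period 1]
Births: 19900 × 0.356 = 7084
20–39: 13700 × 0.96 = 13152
40–59: 19900 × 0.954 = 18985
60–79: 17200 × 0.942 = 16202
80+: 9700 × 0.923 + 5200 × 0.322 = 8953 + 1674 = 10627
Net migration: 20–39 − 330 → 12822; 80+ − 80 → 10547
End of period: [7084, 12822, 18985, 16202, 10547]
[period 2]
Births: 12822 × 0.356 = 4565
20–39: 7084 × 0.96 = 6801
40–59: 12822 × 0.954 = 12232
60–79: 18985 × 0.942 = 17884
80+: 16202 × 0.923 + 10547 × 0.322 = 14954 + 3396 = 18350
Net migration: 20–39 − 330 → 6471; 80+ − 80 → 18270
End of period: [4565, 6471, 12232, 17884, 18270]
[period 3]
Births: 6471 × 0.356 = 2304
20–39: 4565 × 0.96 = 4382
40–59: 6471 × 0.954 = 6173
60–79: 12232 × 0.942 = 11523
80+: 17884 × 0.923 + 18270 × 0.322 = 16507 + 5883 = 22390
Net migration: 20–39 − 330 → 4052; 80+ − 80 → 22310
End of period: [2304, 4052, 6173, 11523, 22310]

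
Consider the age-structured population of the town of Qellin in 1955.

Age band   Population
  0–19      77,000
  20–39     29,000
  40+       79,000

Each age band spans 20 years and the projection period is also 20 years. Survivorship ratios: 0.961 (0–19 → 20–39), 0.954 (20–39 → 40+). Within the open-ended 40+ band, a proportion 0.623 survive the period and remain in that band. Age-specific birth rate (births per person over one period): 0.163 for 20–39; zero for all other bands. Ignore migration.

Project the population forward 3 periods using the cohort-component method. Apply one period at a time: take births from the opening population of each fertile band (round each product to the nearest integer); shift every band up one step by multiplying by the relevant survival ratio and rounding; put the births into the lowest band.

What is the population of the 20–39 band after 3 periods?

11592

Period 1:
Births: 29000 × 0.163 = 4727
20–39: 77000 × 0.961 = 73997
40+: 29000 × 0.954 + 79000 × 0.623 = 27666 + 49217 = 76883
Giving 4727 / 73997 / 76883.
Period 2:
Births: 73997 × 0.163 = 12062
20–39: 4727 × 0.961 = 4543
40+: 73997 × 0.954 + 76883 × 0.623 = 70593 + 47898 = 118491
Giving 12062 / 4543 / 118491.
Period 3:
Births: 4543 × 0.163 = 741
20–39: 12062 × 0.961 = 11592
40+: 4543 × 0.954 + 118491 × 0.623 = 4334 + 73820 = 78154
Giving 741 / 11592 / 78154.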